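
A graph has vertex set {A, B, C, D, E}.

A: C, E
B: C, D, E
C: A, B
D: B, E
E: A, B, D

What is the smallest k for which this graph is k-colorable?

3

B, D, E are mutually adjacent, so at least 3 colors are needed.
A valid assignment using 3 colors: A=2, B=2, C=1, D=3, E=1. No two adjacent vertices share a color.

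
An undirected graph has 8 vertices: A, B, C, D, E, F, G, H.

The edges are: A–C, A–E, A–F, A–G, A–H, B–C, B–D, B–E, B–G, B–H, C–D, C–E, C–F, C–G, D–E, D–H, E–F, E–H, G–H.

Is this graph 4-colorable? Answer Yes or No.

Yes

The chromatic number is 4. B, D, E, H are mutually adjacent (a clique of size 4), so at least 4 colors are needed.
4 colors suffice: color 1 → {E, G}; color 2 → {C, H}; color 3 → {A, B}; color 4 → {D, F}.
That is already a proper 4-coloring.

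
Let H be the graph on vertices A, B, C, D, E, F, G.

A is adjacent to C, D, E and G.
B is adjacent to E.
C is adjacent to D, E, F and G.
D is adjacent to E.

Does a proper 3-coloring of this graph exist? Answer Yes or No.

A, C, D, E are pairwise adjacent (a clique of size 4), so at least 4 colors are needed.
So 3 colors are not enough.

No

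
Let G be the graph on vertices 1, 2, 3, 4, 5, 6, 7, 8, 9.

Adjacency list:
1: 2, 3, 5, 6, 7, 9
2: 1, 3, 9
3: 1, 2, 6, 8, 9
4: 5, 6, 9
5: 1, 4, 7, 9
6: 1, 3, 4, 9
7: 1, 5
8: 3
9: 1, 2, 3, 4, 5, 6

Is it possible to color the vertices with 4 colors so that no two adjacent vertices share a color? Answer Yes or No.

Yes

The chromatic number is 4. 1, 2, 3, 9 form a clique, so at least 4 colors are needed.
One proper 4-coloring: 1=red, 2=yellow, 3=green, 4=red, 5=green, 6=yellow, 7=blue, 8=red, 9=blue.
That is already a proper 4-coloring.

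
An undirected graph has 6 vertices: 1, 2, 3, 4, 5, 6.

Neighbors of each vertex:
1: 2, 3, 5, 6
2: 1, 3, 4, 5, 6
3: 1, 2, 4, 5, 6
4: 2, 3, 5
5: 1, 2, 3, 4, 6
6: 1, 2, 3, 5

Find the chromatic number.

1, 2, 3, 5, 6 are pairwise adjacent (a clique of size 5), so at least 5 colors are needed.
A valid assignment using 5 colors: 1=e, 2=c, 3=a, 4=d, 5=b, 6=d. No two adjacent vertices share a color.

5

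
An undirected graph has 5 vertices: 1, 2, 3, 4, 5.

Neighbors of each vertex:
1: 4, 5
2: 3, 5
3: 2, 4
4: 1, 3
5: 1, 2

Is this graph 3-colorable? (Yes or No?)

Yes

The chromatic number is 3. The cycle 1-4-3-2-5-1 has odd length 5, so it cannot be 2-colored; at least 3 colors are needed.
3 colors suffice: 1=green, 2=blue, 3=red, 4=blue, 5=red.
That is already a proper 3-coloring.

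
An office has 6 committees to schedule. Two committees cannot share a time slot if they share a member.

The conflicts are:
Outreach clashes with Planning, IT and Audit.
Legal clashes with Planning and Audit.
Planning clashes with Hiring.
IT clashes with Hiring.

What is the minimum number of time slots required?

Legal and Audit conflict, so at least 2 time slots are needed.
A valid assignment using 2 time slots: Outreach=1, Legal=1, Planning=2, IT=2, Hiring=1, Audit=2. Every pair that conflicts lands in different time slots.

2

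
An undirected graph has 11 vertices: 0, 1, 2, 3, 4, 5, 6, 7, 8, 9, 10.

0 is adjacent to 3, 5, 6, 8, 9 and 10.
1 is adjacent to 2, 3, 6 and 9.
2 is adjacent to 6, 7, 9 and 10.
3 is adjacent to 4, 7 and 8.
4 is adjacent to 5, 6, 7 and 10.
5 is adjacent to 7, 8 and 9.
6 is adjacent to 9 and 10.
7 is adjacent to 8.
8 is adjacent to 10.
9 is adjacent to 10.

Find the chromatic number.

4

1, 2, 6, 9 form a clique, so at least 4 colors are needed.
4 colors suffice: color red → {1, 7, 10}; color blue → {4, 8, 9}; color green → {0, 2}; color yellow → {3, 5, 6}. Each edge has distinct colors on its endpoints.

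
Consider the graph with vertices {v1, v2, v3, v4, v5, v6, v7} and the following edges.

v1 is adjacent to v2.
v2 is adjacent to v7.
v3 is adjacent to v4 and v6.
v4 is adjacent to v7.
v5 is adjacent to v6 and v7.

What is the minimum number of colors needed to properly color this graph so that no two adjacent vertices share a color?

The cycle v3-v4-v7-v5-v6-v3 has odd length 5, so it cannot be 2-colored; at least 3 colors are needed.
3 colors suffice: color 1 → {v1, v3, v7}; color 2 → {v2, v4, v5}; color 3 → {v6}. Every edge joins two different colors.

3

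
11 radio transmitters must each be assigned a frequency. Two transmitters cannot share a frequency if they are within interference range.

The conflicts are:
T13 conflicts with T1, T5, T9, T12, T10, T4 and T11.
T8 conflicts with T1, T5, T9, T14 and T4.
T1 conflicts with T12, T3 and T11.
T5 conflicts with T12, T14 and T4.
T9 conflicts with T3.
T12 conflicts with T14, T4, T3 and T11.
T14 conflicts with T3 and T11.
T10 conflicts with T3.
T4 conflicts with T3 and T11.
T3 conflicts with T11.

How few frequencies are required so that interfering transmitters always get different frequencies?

T13, T5, T12, T4 all conflict with each other, so at least 4 frequencies are needed.
4 frequencies suffice: frequency 1 → {T13, T8, T3}; frequency 2 → {T9, T12, T10}; frequency 3 → {T1, T14, T4}; frequency 4 → {T5, T11}. Each listed conflict is separated.

4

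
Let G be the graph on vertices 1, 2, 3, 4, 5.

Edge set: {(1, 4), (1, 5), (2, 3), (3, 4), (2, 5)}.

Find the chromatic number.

3

The cycle 4-3-2-5-1-4 has odd length 5, so it cannot be 2-colored; at least 3 colors are needed.
3 colors suffice: color a → {1, 2}; color b → {3, 5}; color c → {4}. Each edge has distinct colors on its endpoints.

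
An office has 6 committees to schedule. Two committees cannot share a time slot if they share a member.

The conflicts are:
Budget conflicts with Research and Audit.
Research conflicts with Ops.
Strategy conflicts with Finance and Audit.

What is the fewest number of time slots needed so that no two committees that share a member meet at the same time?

Strategy and Audit conflict, so at least 2 time slots are needed.
2 time slots suffice: time slot 1 → {Research, Finance, Audit}; time slot 2 → {Budget, Ops, Strategy}. Every pair that conflicts lands in different time slots.

2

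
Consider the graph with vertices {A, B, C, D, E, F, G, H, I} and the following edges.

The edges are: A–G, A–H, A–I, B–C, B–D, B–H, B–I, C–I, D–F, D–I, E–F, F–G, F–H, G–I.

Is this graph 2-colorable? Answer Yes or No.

No

A, G, I are pairwise adjacent, so at least 3 colors are needed.
So 2 colors are not enough.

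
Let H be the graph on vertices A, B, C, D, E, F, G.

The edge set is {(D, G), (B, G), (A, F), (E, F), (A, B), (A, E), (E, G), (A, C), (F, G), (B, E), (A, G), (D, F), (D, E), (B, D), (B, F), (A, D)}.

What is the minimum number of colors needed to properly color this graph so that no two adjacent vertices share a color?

A, B, D, E, F, G form a clique, so at least 6 colors are needed.
6 colors suffice: color 1 → {A}; color 2 → {B, C}; color 3 → {D}; color 4 → {G}; color 5 → {F}; color 6 → {E}. Each edge has distinct colors on its endpoints.

6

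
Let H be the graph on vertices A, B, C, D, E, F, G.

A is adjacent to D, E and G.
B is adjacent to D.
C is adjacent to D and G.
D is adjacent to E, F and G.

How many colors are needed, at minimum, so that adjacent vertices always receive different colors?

3

C, D, G are pairwise adjacent, so at least 3 colors are needed.
3 colors suffice: color 1 → {D}; color 2 → {B, E, F, G}; color 3 → {A, C}. No two adjacent vertices share a color.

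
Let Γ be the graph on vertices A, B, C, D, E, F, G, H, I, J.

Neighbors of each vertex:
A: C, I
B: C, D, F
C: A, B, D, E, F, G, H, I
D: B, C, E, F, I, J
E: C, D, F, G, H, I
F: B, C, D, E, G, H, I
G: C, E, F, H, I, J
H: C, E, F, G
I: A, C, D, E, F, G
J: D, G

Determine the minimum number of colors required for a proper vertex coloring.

C, E, F, G, H are pairwise adjacent (a clique of size 5), so at least 5 colors are needed.
A valid assignment using 5 colors: A=blue, B=green, C=red, D=yellow, E=purple, F=blue, G=yellow, H=green, I=green, J=red. Each edge has distinct colors on its endpoints.

5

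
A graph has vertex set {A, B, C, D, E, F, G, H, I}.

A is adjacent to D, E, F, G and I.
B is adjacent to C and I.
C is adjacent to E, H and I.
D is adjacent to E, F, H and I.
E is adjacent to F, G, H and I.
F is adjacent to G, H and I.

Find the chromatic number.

5

A, D, E, F, I are mutually adjacent (a clique of size 5), so at least 5 colors are needed.
5 colors suffice: color 1 → {B, E}; color 2 → {C, F}; color 3 → {G, H, I}; color 4 → {D}; color 5 → {A}. Every edge joins two different colors.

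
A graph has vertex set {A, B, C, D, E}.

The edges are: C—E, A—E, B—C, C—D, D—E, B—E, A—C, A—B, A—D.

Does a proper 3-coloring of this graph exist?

A, B, C, E are pairwise adjacent (a clique of size 4), so at least 4 colors are needed.
So 3 colors are not enough.

No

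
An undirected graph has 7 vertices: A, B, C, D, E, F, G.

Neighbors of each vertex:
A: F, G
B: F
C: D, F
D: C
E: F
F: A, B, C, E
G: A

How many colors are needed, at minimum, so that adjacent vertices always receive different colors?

2

C and F are adjacent, so at least 2 colors are needed.
2 colors suffice: color red → {D, F, G}; color blue → {A, B, C, E}. Each edge has distinct colors on its endpoints.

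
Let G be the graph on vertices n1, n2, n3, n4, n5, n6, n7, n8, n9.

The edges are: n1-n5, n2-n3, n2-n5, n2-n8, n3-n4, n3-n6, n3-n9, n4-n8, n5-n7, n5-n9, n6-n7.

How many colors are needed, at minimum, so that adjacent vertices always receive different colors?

3

The cycle n6-n3-n2-n5-n7-n6 has odd length 5, so it cannot be 2-colored; at least 3 colors are needed.
One proper 3-coloring: n1=2, n2=2, n3=1, n4=2, n5=1, n6=3, n7=2, n8=1, n9=2. Each edge has distinct colors on its endpoints.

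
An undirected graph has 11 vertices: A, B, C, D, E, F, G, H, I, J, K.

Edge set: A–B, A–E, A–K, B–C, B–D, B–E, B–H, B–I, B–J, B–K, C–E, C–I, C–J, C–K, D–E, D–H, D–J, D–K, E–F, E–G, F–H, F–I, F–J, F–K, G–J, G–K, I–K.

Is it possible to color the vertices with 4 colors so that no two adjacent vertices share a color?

The chromatic number is 4. B, C, I, K form a clique, so at least 4 colors are needed.
4 colors suffice: A=3, B=1, C=3, D=3, E=2, F=1, G=1, H=2, I=4, J=2, K=2.
That is already a proper 4-coloring.

Yes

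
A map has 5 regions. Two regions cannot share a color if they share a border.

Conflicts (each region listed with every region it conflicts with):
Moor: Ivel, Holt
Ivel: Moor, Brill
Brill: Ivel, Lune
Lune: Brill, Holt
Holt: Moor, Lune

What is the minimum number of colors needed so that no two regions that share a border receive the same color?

3

The cycle Lune-Brill-Ivel-Moor-Holt-Lune has odd length 5, so it cannot be 2-colored; at least 3 colors are needed.
A valid assignment using 3 colors: Moor=2, Ivel=1, Brill=2, Lune=3, Holt=1. No two conflicting regions share a color.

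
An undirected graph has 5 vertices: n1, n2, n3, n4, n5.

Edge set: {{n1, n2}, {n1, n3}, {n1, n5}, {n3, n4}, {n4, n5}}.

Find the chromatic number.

2

n3 and n4 are adjacent, so at least 2 colors are needed.
2 colors suffice: color R → {n1, n4}; color B → {n2, n3, n5}. Each edge has distinct colors on its endpoints.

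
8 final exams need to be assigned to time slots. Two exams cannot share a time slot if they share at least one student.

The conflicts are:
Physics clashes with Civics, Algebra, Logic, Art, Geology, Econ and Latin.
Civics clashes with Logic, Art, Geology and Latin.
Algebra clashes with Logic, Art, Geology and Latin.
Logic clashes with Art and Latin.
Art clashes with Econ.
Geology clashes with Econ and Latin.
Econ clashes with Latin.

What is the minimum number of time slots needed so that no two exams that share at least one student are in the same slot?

Physics, Geology, Econ, Latin are mutually in conflict, so at least 4 time slots are needed.
Using 4 time slots: Physics=1, Civics=3, Algebra=3, Logic=4, Art=2, Geology=4, Econ=3, Latin=2. No two conflicting exams share a time slot.

4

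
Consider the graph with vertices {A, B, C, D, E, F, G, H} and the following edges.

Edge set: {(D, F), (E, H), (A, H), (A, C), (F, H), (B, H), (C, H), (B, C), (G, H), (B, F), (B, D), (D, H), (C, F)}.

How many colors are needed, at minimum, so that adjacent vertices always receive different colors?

4

B, D, F, H are mutually adjacent (a clique of size 4), so at least 4 colors are needed.
4 colors suffice: A=2, B=3, C=4, D=4, E=2, F=2, G=2, H=1. Every edge joins two different colors.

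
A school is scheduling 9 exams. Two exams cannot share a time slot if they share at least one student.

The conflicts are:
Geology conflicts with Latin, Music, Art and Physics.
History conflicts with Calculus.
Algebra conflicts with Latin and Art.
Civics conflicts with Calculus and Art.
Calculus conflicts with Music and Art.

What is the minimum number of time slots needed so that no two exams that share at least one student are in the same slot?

Civics, Calculus, Art pairwise conflict, so at least 3 time slots are needed.
Using 3 time slots: Geology=2, History=1, Algebra=2, Civics=3, Calculus=2, Latin=1, Music=1, Art=1, Physics=1. No two conflicting exams share a time slot.

3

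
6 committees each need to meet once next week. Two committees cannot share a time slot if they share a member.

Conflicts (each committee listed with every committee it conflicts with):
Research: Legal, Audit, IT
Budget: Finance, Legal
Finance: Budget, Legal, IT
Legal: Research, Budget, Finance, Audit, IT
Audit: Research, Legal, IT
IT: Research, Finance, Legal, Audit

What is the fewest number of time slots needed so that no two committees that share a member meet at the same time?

Research, Legal, Audit, IT all conflict with each other, so at least 4 time slots are needed.
4 time slots suffice: Research=3, Budget=2, Finance=3, Legal=1, Audit=4, IT=2. No two conflicting committees share a time slot.

4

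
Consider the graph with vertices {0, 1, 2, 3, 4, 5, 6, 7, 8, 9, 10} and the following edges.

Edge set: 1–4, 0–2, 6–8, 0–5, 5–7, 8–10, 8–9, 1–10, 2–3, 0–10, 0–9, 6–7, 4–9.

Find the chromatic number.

3

The cycle 0-9-4-1-10-0 has odd length 5, so it cannot be 2-colored; at least 3 colors are needed.
3 colors suffice: 0=red, 1=green, 2=blue, 3=red, 4=red, 5=blue, 6=blue, 7=red, 8=red, 9=blue, 10=blue. No two adjacent vertices share a color.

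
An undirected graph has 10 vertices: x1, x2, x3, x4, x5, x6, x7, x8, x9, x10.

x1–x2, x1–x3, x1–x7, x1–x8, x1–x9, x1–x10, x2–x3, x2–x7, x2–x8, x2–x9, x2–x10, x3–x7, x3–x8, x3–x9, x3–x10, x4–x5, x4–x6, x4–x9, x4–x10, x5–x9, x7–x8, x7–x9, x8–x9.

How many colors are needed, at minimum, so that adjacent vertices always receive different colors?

x1, x2, x3, x7, x8, x9 are mutually adjacent (a clique of size 6), so at least 6 colors are needed.
6 colors suffice: color 1 → {x6, x9, x10}; color 2 → {x3, x4}; color 3 → {x2, x5}; color 4 → {x1}; color 5 → {x8}; color 6 → {x7}. No two adjacent vertices share a color.

6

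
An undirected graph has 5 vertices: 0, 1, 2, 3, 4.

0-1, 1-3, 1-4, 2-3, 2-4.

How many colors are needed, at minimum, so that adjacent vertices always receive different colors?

1 and 3 are adjacent, so at least 2 colors are needed.
2 colors suffice: color red → {1, 2}; color blue → {0, 3, 4}. Each edge has distinct colors on its endpoints.

2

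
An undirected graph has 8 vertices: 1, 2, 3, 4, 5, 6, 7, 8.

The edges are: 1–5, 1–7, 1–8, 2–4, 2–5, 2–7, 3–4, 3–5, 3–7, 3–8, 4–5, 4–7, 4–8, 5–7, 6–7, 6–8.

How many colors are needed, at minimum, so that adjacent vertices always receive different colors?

3, 4, 5, 7 are pairwise adjacent (a clique of size 4), so at least 4 colors are needed.
4 colors suffice: color a → {7, 8}; color b → {1, 4, 6}; color c → {5}; color d → {2, 3}. Each edge has distinct colors on its endpoints.

4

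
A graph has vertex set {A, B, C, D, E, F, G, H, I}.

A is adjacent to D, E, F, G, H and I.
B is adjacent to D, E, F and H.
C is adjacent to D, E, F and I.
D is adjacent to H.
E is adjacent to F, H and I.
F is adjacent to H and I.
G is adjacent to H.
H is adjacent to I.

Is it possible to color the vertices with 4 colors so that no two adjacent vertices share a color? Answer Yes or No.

No

A, E, F, H, I are pairwise adjacent (a clique of size 5), so at least 5 colors are needed.
So 4 colors are not enough.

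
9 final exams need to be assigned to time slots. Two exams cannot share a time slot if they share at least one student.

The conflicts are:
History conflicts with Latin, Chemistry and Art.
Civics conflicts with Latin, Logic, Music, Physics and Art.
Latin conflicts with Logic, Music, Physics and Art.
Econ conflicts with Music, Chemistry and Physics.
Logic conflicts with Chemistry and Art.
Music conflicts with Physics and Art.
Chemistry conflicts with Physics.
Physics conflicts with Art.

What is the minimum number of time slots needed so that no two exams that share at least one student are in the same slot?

Civics, Latin, Music, Physics, Art all conflict with each other, so at least 5 time slots are needed.
A valid assignment using 5 time slots: History=1, Civics=4, Latin=2, Econ=3, Logic=1, Music=5, Chemistry=2, Physics=1, Art=3. No two conflicting exams share a time slot.

5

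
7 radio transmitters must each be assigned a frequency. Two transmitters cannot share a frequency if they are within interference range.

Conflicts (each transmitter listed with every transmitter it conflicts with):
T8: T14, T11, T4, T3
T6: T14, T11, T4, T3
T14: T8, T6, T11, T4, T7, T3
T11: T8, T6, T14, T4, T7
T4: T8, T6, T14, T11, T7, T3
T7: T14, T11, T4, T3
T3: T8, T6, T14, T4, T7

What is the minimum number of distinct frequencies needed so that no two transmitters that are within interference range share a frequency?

4

T8, T14, T11, T4 pairwise conflict, so at least 4 frequencies are needed.
4 frequencies suffice: T8=4, T6=4, T14=1, T11=3, T4=2, T7=4, T3=3. Each listed conflict is separated.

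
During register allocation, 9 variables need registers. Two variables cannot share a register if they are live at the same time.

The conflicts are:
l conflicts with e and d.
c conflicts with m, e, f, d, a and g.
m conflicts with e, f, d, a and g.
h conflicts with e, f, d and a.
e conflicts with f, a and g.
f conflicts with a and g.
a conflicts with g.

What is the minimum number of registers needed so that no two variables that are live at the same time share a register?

c, m, e, f, a, g all conflict with each other, so at least 6 registers are needed.
A valid assignment using 6 registers: l=2, c=4, m=5, h=4, e=1, f=2, d=1, a=3, g=6. Every pair that conflicts lands in different registers.

6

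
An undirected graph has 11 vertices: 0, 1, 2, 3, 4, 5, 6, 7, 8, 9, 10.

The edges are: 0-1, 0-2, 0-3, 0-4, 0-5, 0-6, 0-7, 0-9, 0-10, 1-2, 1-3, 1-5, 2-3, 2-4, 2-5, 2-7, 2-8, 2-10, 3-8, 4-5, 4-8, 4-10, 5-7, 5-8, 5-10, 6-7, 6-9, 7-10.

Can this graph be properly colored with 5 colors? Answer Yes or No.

The chromatic number is 5. 0, 2, 4, 5, 10 form a clique, so at least 5 colors are needed.
5 colors suffice: color red → {0, 8}; color blue → {2, 6}; color green → {3, 5, 9}; color yellow → {1, 4, 7}; color purple → {10}.
That is already a proper 5-coloring.

Yes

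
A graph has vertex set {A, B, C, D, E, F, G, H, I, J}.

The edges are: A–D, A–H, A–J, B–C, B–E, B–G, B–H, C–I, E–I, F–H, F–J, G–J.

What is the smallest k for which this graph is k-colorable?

3

The cycle A-H-B-G-J-A has odd length 5, so it cannot be 2-colored; at least 3 colors are needed.
A valid assignment using 3 colors: A=blue, B=red, C=blue, D=red, E=blue, F=blue, G=blue, H=green, I=red, J=red. No two adjacent vertices share a color.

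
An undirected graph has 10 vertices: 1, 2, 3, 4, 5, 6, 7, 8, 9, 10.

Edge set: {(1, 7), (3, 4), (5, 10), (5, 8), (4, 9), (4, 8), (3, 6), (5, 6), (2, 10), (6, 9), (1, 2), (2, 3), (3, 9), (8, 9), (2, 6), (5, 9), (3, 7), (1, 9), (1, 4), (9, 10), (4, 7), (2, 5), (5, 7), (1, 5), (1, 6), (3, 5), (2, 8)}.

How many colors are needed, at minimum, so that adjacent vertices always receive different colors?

4

2, 3, 5, 6 form a clique, so at least 4 colors are needed.
4 colors suffice: color red → {4, 5}; color blue → {2, 7, 9}; color green → {1, 3, 8, 10}; color yellow → {6}. Each edge has distinct colors on its endpoints.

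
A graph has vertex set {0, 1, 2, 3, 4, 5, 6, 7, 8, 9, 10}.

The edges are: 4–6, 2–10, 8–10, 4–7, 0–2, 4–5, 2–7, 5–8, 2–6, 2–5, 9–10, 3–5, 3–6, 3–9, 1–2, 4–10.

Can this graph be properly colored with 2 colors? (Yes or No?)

No

The cycle 9-10-2-6-3-9 has odd length 5, so it cannot be 2-colored; at least 3 colors are needed.
So 2 colors are not enough.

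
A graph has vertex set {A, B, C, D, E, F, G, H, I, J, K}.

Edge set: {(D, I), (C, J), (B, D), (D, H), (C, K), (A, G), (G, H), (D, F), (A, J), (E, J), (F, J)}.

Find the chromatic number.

F and J are adjacent, so at least 2 colors are needed.
A valid assignment using 2 colors: A=2, B=2, C=2, D=1, E=2, F=2, G=1, H=2, I=2, J=1, K=1. Each edge has distinct colors on its endpoints.

2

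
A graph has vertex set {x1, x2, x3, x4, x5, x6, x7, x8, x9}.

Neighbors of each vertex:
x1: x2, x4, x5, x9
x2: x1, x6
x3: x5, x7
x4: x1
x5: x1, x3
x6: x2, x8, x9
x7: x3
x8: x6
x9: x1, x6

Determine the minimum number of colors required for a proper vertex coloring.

x1 and x2 are adjacent, so at least 2 colors are needed.
2 colors suffice: color 1 → {x1, x3, x6}; color 2 → {x2, x4, x5, x7, x8, x9}. Every edge joins two different colors.

2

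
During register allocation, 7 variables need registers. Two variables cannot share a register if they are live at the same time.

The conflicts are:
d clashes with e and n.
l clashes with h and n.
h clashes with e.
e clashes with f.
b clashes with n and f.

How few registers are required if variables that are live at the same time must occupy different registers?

3

The cycle d-n-l-h-e-d has odd length 5, so it cannot be 2-colored; at least 3 registers are needed.
3 registers suffice: register 1 → {e, n}; register 2 → {d, l, f}; register 3 → {h, b}. No two conflicting variables share a register.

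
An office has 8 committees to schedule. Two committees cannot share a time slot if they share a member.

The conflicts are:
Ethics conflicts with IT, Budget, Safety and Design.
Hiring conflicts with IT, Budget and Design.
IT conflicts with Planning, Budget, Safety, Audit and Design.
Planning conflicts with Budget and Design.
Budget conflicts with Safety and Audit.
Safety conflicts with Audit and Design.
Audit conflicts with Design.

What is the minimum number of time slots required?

Ethics, IT, Safety, Design pairwise conflict, so at least 4 time slots are needed.
4 time slots suffice: Ethics=4, Hiring=3, IT=1, Planning=3, Budget=2, Safety=3, Audit=4, Design=2. No two conflicting committees share a time slot.

4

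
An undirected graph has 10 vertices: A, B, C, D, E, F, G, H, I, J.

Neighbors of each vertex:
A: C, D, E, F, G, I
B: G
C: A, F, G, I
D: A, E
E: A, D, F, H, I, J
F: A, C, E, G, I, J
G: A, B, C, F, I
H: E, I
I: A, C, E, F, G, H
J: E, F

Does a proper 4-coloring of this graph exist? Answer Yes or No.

A, C, F, G, I are mutually adjacent (a clique of size 5), so at least 5 colors are needed.
So 4 colors are not enough.

No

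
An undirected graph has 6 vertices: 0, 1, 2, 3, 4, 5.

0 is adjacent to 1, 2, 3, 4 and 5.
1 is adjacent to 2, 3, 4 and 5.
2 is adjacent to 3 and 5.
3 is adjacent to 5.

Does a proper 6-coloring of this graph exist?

The chromatic number is 5. 0, 1, 2, 3, 5 are mutually adjacent (a clique of size 5), so at least 5 colors are needed.
5 colors suffice: color a → {0}; color b → {1}; color c → {4, 5}; color d → {3}; color e → {2}.
Since 6 ≥ 5, a proper 6-coloring certainly exists.

Yes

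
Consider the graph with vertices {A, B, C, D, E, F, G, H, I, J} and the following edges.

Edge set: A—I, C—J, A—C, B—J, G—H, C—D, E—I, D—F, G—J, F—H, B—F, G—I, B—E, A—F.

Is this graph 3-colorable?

The chromatic number is 3. The cycle F-B-J-C-D-F has odd length 5, so it cannot be 2-colored; at least 3 colors are needed.
3 colors suffice: color red → {F, I, J}; color blue → {B, C, G}; color green → {A, D, E, H}.
That is already a proper 3-coloring.

Yes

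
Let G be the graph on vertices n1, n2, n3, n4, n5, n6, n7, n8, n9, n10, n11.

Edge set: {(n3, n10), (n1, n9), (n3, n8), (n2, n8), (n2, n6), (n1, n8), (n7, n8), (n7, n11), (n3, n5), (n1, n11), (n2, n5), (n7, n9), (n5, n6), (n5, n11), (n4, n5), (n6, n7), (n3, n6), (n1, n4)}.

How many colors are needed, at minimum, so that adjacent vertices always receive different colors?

n2, n5, n6 are pairwise adjacent, so at least 3 colors are needed.
3 colors suffice: n1=G, n2=G, n3=G, n4=B, n5=R, n6=B, n7=G, n8=R, n9=R, n10=R, n11=B. No two adjacent vertices share a color.

3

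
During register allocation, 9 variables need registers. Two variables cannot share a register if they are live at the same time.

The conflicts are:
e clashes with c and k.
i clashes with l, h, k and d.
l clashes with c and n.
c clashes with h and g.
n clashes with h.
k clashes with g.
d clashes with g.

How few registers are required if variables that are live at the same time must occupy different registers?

The cycle c-g-d-i-l-c has odd length 5, so it cannot be 2-colored; at least 3 registers are needed.
Using 3 registers: e=2, i=1, l=2, c=1, n=1, h=2, k=3, d=3, g=2. No two conflicting variables share a register.

3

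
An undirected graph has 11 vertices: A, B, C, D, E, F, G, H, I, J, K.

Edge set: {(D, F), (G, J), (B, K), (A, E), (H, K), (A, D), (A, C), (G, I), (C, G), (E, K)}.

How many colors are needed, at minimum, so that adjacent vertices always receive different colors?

2

G and I are adjacent, so at least 2 colors are needed.
A valid assignment using 2 colors: A=1, B=2, C=2, D=2, E=2, F=1, G=1, H=2, I=2, J=2, K=1. No two adjacent vertices share a color.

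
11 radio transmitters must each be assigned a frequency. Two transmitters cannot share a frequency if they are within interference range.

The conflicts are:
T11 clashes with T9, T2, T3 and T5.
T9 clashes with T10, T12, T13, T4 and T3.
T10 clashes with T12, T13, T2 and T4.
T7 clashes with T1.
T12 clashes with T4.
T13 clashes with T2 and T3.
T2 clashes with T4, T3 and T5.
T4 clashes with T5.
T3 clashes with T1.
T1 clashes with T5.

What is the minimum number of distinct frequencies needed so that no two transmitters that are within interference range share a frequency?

T9, T10, T12, T4 are mutually in conflict, so at least 4 frequencies are needed.
Using 4 frequencies: T11=3, T9=1, T10=2, T7=2, T12=4, T13=3, T2=1, T4=3, T3=2, T1=1, T5=2. Every pair that conflicts lands in different frequencies.

4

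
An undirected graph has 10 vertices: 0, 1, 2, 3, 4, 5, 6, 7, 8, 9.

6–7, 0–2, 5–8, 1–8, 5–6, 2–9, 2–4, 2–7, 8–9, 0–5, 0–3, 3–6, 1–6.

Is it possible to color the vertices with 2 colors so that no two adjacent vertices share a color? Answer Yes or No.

The cycle 6-7-2-0-3-6 has odd length 5, so it cannot be 2-colored; at least 3 colors are needed.
So 2 colors are not enough.

No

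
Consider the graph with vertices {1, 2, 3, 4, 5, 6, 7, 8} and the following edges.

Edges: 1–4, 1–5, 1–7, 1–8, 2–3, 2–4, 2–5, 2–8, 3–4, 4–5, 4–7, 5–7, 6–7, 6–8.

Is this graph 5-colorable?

The chromatic number is 4. 1, 4, 5, 7 are mutually adjacent (a clique of size 4), so at least 4 colors are needed.
4 colors suffice: color red → {4, 8}; color blue → {2, 7}; color green → {3, 5, 6}; color yellow → {1}.
Since 5 ≥ 4, a proper 5-coloring certainly exists.

Yes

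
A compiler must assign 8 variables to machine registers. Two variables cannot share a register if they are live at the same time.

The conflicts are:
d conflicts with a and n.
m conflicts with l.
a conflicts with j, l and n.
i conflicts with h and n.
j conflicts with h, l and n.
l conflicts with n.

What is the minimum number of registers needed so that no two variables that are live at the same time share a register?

4

a, j, l, n all conflict with each other, so at least 4 registers are needed.
4 registers suffice: register 1 → {m, h, n}; register 2 → {d, i, j}; register 3 → {l}; register 4 → {a}. Every pair that conflicts lands in different registers.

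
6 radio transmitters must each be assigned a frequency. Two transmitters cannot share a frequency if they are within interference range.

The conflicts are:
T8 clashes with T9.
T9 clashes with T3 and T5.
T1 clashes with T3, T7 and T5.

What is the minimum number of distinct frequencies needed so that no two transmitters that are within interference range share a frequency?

2

T8 and T9 conflict, so at least 2 frequencies are needed.
2 frequencies suffice: frequency 1 → {T9, T1}; frequency 2 → {T8, T3, T7, T5}. Each listed conflict is separated.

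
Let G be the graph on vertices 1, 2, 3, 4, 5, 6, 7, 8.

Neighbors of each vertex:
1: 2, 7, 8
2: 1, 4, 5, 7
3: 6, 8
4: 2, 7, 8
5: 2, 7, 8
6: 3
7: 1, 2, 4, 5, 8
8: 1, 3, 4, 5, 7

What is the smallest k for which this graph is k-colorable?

3

2, 4, 7 are pairwise adjacent, so at least 3 colors are needed.
3 colors suffice: 1=c, 2=a, 3=b, 4=c, 5=c, 6=a, 7=b, 8=a. Each edge has distinct colors on its endpoints.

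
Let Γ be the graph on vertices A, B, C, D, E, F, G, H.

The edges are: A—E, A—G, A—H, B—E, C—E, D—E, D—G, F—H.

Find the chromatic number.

A and E are adjacent, so at least 2 colors are needed.
A valid assignment using 2 colors: A=blue, B=blue, C=blue, D=blue, E=red, F=blue, G=red, H=red. Every edge joins two different colors.

2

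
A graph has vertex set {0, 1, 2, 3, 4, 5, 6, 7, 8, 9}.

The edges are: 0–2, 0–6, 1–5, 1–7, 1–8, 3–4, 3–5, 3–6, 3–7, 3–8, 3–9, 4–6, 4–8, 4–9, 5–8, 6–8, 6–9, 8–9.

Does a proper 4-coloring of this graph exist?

No

3, 4, 6, 8, 9 are mutually adjacent (a clique of size 5), so at least 5 colors are needed.
So 4 colors are not enough.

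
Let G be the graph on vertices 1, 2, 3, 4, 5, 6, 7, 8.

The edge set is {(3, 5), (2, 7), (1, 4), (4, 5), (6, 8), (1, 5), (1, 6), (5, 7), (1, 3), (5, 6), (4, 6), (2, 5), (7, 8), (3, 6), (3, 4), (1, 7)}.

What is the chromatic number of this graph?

1, 3, 4, 5, 6 are mutually adjacent (a clique of size 5), so at least 5 colors are needed.
5 colors suffice: 1=blue, 2=blue, 3=yellow, 4=purple, 5=red, 6=green, 7=green, 8=red. No two adjacent vertices share a color.

5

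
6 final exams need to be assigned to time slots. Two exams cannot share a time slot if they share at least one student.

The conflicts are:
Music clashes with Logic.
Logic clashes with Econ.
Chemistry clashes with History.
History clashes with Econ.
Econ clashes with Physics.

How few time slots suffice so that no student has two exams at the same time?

2

Chemistry and History conflict, so at least 2 time slots are needed.
2 time slots suffice: time slot 1 → {Music, Chemistry, Econ}; time slot 2 → {Logic, History, Physics}. Each listed conflict is separated.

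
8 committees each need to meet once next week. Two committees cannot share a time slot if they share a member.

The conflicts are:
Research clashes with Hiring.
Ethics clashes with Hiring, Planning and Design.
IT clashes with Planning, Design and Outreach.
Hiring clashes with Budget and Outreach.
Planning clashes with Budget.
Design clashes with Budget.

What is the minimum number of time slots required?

The cycle Outreach-IT-Planning-Budget-Hiring-Outreach has odd length 5, so it cannot be 2-colored; at least 3 time slots are needed.
A valid assignment using 3 time slots: Research=2, Ethics=2, IT=2, Hiring=1, Planning=1, Design=1, Budget=2, Outreach=3. Each listed conflict is separated.

3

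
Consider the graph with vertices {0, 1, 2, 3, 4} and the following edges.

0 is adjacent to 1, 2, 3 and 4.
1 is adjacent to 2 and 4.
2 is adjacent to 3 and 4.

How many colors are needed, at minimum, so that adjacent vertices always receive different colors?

0, 1, 2, 4 are pairwise adjacent (a clique of size 4), so at least 4 colors are needed.
4 colors suffice: 0=blue, 1=yellow, 2=red, 3=green, 4=green. Each edge has distinct colors on its endpoints.

4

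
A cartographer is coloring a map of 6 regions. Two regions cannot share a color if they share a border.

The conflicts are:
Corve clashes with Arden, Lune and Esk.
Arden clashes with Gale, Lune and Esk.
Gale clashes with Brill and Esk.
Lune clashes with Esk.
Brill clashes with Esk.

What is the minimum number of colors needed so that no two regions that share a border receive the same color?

4

Corve, Arden, Lune, Esk are mutually in conflict, so at least 4 colors are needed.
4 colors suffice: color 1 → {Esk}; color 2 → {Arden, Brill}; color 3 → {Gale, Lune}; color 4 → {Corve}. Each listed conflict is separated.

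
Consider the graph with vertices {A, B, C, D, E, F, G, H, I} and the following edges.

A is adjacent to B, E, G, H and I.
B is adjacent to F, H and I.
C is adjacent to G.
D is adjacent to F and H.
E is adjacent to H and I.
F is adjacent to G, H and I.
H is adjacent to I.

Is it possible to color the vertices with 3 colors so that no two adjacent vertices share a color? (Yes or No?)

No

A, E, H, I are mutually adjacent (a clique of size 4), so at least 4 colors are needed.
So 3 colors are not enough.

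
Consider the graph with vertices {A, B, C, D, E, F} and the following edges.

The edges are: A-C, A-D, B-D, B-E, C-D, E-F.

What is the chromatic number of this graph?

A, C, D form a triangle, so at least 3 colors are needed.
3 colors suffice: color 1 → {D, E}; color 2 → {B, C, F}; color 3 → {A}. No two adjacent vertices share a color.

3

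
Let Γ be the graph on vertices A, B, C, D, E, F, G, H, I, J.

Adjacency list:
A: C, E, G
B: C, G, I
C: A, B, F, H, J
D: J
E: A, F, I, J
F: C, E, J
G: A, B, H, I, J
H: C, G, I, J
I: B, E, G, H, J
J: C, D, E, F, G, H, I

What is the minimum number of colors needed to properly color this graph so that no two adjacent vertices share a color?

G, H, I, J form a clique, so at least 4 colors are needed.
One proper 4-coloring: A=1, B=1, C=2, D=2, E=2, F=3, G=2, H=4, I=3, J=1. Every edge joins two different colors.

4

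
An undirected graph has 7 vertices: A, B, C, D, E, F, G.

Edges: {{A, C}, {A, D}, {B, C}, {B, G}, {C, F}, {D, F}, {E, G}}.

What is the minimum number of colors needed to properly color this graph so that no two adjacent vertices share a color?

2

A and C are adjacent, so at least 2 colors are needed.
A valid assignment using 2 colors: A=2, B=2, C=1, D=1, E=2, F=2, G=1. No two adjacent vertices share a color.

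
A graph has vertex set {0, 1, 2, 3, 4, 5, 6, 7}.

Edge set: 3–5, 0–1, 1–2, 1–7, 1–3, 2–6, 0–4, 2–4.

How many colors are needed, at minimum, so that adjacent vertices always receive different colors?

2

0 and 1 are adjacent, so at least 2 colors are needed.
A valid assignment using 2 colors: 0=b, 1=a, 2=b, 3=b, 4=a, 5=a, 6=a, 7=b. Every edge joins two different colors.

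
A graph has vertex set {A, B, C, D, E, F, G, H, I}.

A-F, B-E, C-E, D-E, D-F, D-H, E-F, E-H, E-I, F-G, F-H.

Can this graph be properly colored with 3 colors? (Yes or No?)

No

D, E, F, H are pairwise adjacent (a clique of size 4), so at least 4 colors are needed.
So 3 colors are not enough.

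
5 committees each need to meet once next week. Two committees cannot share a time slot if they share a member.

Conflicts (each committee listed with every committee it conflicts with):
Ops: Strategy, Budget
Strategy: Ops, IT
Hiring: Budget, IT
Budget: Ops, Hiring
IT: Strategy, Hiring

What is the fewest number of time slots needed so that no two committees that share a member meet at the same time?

3

The cycle Ops-Strategy-IT-Hiring-Budget-Ops has odd length 5, so it cannot be 2-colored; at least 3 time slots are needed.
Using 3 time slots: Ops=2, Strategy=3, Hiring=2, Budget=1, IT=1. No two conflicting committees share a time slot.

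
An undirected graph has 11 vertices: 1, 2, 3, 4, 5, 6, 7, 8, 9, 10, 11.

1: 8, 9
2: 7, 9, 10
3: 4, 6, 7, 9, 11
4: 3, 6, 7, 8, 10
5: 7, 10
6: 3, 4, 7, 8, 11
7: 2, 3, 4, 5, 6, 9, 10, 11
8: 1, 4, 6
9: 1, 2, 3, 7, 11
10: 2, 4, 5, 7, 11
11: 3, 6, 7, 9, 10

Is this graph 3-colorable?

3, 6, 7, 11 are pairwise adjacent (a clique of size 4), so at least 4 colors are needed.
So 3 colors are not enough.

No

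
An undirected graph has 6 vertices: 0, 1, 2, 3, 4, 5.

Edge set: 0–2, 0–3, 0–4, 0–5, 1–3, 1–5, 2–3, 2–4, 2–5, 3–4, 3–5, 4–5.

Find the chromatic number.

0, 2, 3, 4, 5 are mutually adjacent (a clique of size 5), so at least 5 colors are needed.
A valid assignment using 5 colors: 0=e, 1=c, 2=c, 3=b, 4=d, 5=a. Every edge joins two different colors.

5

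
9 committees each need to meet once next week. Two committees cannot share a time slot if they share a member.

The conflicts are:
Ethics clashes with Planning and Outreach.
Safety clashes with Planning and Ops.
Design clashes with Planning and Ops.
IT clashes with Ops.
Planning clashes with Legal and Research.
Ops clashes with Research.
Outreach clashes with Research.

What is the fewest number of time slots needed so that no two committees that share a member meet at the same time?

2

Outreach and Research conflict, so at least 2 time slots are needed.
2 time slots suffice: time slot 1 → {Planning, Ops, Outreach}; time slot 2 → {Ethics, Safety, Design, IT, Legal, Research}. Every pair that conflicts lands in different time slots.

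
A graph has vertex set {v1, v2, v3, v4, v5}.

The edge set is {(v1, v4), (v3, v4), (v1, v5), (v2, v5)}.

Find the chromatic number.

v1 and v4 are adjacent, so at least 2 colors are needed.
2 colors suffice: color R → {v1, v2, v3}; color B → {v4, v5}. Every edge joins two different colors.

2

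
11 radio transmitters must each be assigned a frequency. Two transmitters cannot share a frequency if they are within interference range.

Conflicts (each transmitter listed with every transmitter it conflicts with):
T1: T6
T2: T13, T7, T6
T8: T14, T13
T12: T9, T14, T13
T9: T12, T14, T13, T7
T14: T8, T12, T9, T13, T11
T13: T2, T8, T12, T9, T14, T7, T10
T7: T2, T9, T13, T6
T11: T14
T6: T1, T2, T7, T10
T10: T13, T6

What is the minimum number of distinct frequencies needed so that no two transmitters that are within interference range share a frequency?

T12, T9, T14, T13 are mutually in conflict, so at least 4 frequencies are needed.
4 frequencies suffice: T1=2, T2=3, T8=3, T12=4, T9=3, T14=2, T13=1, T7=2, T11=1, T6=1, T10=2. Every pair that conflicts lands in different frequencies.

4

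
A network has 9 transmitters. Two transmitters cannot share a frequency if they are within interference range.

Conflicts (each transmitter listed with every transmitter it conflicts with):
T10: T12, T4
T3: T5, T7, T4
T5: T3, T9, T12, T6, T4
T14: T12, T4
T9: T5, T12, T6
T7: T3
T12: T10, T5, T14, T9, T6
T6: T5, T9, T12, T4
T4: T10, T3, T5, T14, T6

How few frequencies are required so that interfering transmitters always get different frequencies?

T5, T9, T12, T6 pairwise conflict, so at least 4 frequencies are needed.
A valid assignment using 4 frequencies: T10=2, T3=3, T5=2, T14=2, T9=4, T7=1, T12=1, T6=3, T4=1. Each listed conflict is separated.

4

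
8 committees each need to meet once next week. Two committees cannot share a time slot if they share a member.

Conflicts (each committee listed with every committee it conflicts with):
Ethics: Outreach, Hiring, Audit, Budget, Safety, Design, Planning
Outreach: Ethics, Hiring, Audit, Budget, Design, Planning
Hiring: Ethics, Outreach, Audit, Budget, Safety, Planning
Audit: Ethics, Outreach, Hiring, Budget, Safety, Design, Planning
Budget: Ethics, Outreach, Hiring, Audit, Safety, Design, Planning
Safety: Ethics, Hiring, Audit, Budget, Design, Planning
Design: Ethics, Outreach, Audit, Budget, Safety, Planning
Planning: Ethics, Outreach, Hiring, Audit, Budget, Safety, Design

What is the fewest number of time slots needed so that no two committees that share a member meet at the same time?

Ethics, Hiring, Audit, Budget, Safety, Planning pairwise conflict, so at least 6 time slots are needed.
6 time slots suffice: time slot 1 → {Planning}; time slot 2 → {Audit}; time slot 3 → {Budget}; time slot 4 → {Ethics}; time slot 5 → {Hiring, Design}; time slot 6 → {Outreach, Safety}. Each listed conflict is separated.

6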